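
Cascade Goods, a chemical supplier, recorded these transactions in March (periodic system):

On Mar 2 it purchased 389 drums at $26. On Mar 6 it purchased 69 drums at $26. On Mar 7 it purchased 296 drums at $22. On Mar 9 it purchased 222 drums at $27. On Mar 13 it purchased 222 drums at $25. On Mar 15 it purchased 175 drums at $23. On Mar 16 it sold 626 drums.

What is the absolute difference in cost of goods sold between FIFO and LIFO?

$119

FIFO COGS: 389 @ $26 + 69 @ $26 + 168 @ $22 = $15,604
LIFO COGS: 175 @ $23 + 222 @ $25 + 222 @ $27 + 7 @ $22 = $15,723
Difference = |$15,604 − $15,723| = $119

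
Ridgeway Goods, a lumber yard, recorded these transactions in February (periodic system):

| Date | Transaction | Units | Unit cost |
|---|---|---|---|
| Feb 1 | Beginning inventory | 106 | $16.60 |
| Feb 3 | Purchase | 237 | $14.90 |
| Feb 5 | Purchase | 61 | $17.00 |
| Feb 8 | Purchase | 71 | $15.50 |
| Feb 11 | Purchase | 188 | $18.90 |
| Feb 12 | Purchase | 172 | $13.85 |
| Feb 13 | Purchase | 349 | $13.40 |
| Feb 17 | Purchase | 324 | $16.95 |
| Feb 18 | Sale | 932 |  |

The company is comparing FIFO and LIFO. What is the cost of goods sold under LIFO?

FIFO COGS: 106 @ $16.60 + 237 @ $14.90 + 61 @ $17.00 + 71 @ $15.50 + 188 @ $18.90 + 172 @ $13.85 + 97 @ $13.40 = $14,663.60
LIFO COGS: 324 @ $16.95 + 349 @ $13.40 + 172 @ $13.85 + 87 @ $18.90 = $14,194.90

COGS = $14,194.90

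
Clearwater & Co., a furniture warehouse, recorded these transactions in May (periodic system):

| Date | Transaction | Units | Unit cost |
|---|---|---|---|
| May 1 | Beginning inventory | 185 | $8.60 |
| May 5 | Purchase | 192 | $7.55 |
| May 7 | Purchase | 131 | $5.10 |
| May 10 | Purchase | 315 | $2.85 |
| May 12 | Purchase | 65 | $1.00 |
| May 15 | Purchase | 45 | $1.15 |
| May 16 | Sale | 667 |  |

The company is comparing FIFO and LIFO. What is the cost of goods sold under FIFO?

COGS = $4,161.85

FIFO COGS: 185 @ $8.60 + 192 @ $7.55 + 131 @ $5.10 + 159 @ $2.85 = $4,161.85
LIFO COGS: 45 @ $1.15 + 65 @ $1.00 + 315 @ $2.85 + 131 @ $5.10 + 111 @ $7.55 = $2,520.65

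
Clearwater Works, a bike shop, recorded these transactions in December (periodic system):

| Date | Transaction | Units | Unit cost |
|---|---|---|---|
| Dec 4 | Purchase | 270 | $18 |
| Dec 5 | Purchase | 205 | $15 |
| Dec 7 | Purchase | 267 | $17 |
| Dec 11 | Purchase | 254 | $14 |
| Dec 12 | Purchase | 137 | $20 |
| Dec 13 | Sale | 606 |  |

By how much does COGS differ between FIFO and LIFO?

FIFO COGS: 270 @ $18 + 205 @ $15 + 131 @ $17 = $10,162
LIFO COGS: 137 @ $20 + 254 @ $14 + 215 @ $17 = $9,951
Difference = |$10,162 − $9,951| = $211

$211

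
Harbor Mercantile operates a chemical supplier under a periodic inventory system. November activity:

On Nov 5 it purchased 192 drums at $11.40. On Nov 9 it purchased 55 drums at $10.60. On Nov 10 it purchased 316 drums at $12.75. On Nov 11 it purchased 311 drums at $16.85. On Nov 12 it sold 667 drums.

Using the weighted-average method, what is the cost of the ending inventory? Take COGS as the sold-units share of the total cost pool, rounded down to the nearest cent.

Nov 12, sell 667: 667/874 × $12,041.15 → $9,189.29
Ending inventory (cost pool remaining) = $2,851.86

Ending inventory = $2,851.86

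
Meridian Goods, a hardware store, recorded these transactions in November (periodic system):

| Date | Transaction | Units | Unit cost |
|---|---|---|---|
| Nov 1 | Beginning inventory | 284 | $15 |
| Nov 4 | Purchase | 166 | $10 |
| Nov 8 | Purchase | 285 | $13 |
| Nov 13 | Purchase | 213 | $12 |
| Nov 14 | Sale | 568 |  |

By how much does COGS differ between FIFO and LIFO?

$493

FIFO COGS: 284 @ $15 + 166 @ $10 + 118 @ $13 = $7,454
LIFO COGS: 213 @ $12 + 285 @ $13 + 70 @ $10 = $6,961
Difference = |$7,454 − $6,961| = $493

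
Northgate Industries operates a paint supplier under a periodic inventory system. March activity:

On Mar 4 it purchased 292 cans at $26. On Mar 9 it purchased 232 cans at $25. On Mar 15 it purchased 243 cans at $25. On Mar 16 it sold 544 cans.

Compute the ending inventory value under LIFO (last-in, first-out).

Ending inventory = $5,798

Mar 16, 544 sold [LIFO — newest first]: 243 @ $25 + 232 @ $25 + 69 @ $26 = $13,669
Ending inventory: 223 @ $26 = $5,798
Check: goods available $19,467 = COGS $13,669 + ending $5,798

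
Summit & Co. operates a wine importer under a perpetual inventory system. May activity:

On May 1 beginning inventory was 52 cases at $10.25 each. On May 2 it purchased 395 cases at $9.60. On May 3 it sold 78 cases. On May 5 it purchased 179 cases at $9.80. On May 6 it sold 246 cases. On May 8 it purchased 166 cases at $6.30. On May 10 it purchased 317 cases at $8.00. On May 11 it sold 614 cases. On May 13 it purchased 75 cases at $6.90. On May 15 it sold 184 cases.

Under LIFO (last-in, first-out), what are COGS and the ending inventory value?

May 3, 78 sold [LIFO — newest first]: 78 @ $9.60 = $748.80
May 6, 246 sold [LIFO — newest first]: 179 @ $9.80 + 67 @ $9.60 = $2,397.40
May 11, 614 sold [LIFO — newest first]: 317 @ $8.00 + 166 @ $6.30 + 131 @ $9.60 = $4,839.40
May 15, 184 sold [LIFO — newest first]: 75 @ $6.90 + 109 @ $9.60 = $1,563.90
Total COGS = $748.80 + $2,397.40 + $4,839.40 + $1,563.90 = $9,549.50
Ending inventory: 52 @ $10.25 + 10 @ $9.60 = $629.00

COGS = $9,549.50; ending inventory = $629.00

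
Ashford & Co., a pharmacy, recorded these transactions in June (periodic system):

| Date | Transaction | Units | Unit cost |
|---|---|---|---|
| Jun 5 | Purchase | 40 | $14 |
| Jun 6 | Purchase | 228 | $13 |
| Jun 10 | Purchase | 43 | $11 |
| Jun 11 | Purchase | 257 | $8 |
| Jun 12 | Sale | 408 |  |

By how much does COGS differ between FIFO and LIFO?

$840

FIFO COGS: 40 @ $14 + 228 @ $13 + 43 @ $11 + 97 @ $8 = $4,773
LIFO COGS: 257 @ $8 + 43 @ $11 + 108 @ $13 = $3,933
Difference = |$4,773 − $3,933| = $840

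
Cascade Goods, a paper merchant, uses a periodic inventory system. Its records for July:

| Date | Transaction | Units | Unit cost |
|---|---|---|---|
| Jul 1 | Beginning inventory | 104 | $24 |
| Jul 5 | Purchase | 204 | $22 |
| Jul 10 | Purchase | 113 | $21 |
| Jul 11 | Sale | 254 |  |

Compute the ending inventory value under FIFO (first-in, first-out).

Ending inventory = $3,561

Jul 11, 254 sold [FIFO — oldest first]: 104 @ $24 + 150 @ $22 = $5,796
Ending inventory: 54 @ $22 + 113 @ $21 = $3,561
Check: goods available $9,357 = COGS $5,796 + ending $3,561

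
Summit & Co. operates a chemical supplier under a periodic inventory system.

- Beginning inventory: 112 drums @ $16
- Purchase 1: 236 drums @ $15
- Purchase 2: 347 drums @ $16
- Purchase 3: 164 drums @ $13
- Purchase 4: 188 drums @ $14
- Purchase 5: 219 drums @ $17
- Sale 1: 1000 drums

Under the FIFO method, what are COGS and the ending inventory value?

COGS = $14,990; ending inventory = $4,381

Sale 1 (1000) [FIFO — oldest first]: 112 @ $16 + 236 @ $15 + 347 @ $16 + 164 @ $13 + 141 @ $14 = $14,990
Ending inventory: 47 @ $14 + 219 @ $17 = $4,381
Check: goods available $19,371 = COGS $14,990 + ending $4,381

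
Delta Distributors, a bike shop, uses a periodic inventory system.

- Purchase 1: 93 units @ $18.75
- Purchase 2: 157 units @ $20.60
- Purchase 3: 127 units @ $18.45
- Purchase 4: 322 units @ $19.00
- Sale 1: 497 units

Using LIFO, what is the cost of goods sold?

Sale 1 (497) [LIFO — newest first]: 322 @ $19.00 + 127 @ $18.45 + 48 @ $20.60 = $9,449.95
Ending inventory: 93 @ $18.75 + 109 @ $20.60 = $3,989.15

COGS = $9,449.95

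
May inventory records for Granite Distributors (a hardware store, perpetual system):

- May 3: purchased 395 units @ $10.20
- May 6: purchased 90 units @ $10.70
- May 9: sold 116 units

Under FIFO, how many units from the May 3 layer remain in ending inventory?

May 9, 116 sold [FIFO — oldest first]: 116 @ $10.20 = $1,183.20
Ending inventory: 279 @ $10.20 + 90 @ $10.70 = $3,808.80

279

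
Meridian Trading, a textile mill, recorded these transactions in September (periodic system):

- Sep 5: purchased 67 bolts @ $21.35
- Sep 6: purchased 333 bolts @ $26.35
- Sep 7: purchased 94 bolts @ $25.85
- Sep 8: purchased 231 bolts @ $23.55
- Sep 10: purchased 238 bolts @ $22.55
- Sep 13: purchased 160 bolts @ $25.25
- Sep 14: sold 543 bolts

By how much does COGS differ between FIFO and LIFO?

FIFO COGS: 67 @ $21.35 + 333 @ $26.35 + 94 @ $25.85 + 49 @ $23.55 = $13,788.85
LIFO COGS: 160 @ $25.25 + 238 @ $22.55 + 145 @ $23.55 = $12,821.65
Difference = |$13,788.85 − $12,821.65| = $967.20

$967.20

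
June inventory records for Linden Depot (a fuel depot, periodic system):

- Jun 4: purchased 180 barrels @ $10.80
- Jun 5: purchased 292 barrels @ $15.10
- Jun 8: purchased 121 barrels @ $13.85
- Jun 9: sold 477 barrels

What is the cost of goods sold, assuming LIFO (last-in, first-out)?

Jun 9, 477 sold [LIFO — newest first]: 121 @ $13.85 + 292 @ $15.10 + 64 @ $10.80 = $6,776.25
Ending inventory: 116 @ $10.80 = $1,252.80

COGS = $6,776.25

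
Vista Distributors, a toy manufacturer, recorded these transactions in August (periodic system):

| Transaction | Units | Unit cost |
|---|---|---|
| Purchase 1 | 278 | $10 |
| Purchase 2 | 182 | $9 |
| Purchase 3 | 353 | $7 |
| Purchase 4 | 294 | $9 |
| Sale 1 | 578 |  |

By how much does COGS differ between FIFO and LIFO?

$610

FIFO COGS: 278 @ $10 + 182 @ $9 + 118 @ $7 = $5,244
LIFO COGS: 294 @ $9 + 284 @ $7 = $4,634
Difference = |$5,244 − $4,634| = $610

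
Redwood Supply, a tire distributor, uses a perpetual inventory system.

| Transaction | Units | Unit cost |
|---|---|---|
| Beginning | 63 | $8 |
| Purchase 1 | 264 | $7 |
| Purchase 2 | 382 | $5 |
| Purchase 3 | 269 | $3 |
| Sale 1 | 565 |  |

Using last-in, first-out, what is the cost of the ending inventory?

Ending inventory = $2,782

Sale 1 (565) [LIFO — newest first]: 269 @ $3 + 296 @ $5 = $2,287
Ending inventory: 63 @ $8 + 264 @ $7 + 86 @ $5 = $2,782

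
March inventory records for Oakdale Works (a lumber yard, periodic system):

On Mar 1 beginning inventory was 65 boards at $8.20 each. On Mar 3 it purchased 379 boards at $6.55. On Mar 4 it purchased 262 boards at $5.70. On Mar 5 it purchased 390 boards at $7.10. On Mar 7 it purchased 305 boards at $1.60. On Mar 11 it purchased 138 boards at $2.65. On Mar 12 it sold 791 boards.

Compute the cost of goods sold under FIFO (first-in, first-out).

Mar 12, 791 sold [FIFO — oldest first]: 65 @ $8.20 + 379 @ $6.55 + 262 @ $5.70 + 85 @ $7.10 = $5,112.35
Ending inventory: 305 @ $7.10 + 305 @ $1.60 + 138 @ $2.65 = $3,019.20
Check: goods available $8,131.55 = COGS $5,112.35 + ending $3,019.20

COGS = $5,112.35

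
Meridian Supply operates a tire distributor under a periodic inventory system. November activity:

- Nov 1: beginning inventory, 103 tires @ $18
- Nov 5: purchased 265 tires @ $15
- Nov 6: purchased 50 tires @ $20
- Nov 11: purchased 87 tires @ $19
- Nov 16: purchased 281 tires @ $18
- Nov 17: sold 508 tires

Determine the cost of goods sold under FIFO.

Nov 17, 508 sold [FIFO — oldest first]: 103 @ $18 + 265 @ $15 + 50 @ $20 + 87 @ $19 + 3 @ $18 = $8,536
Ending inventory: 278 @ $18 = $5,004

COGS = $8,536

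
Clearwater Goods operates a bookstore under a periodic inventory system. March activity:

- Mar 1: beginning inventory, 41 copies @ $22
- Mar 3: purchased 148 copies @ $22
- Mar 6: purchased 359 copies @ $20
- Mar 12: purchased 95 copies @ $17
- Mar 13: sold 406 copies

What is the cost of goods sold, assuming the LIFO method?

COGS = $7,835

Mar 13, 406 sold [LIFO — newest first]: 95 @ $17 + 311 @ $20 = $7,835
Ending inventory: 41 @ $22 + 148 @ $22 + 48 @ $20 = $5,118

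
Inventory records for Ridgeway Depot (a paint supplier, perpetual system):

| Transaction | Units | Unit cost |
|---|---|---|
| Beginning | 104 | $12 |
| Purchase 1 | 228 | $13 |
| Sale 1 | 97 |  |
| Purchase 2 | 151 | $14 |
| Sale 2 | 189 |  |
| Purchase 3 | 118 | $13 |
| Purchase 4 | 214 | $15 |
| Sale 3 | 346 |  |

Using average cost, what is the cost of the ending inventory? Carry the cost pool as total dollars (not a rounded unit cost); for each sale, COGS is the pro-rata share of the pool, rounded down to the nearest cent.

Ending inventory = $2,540.73

After Beginning: 104 on hand, pool $1,248.00 (≈ $12.0000 each)
After Purchase 1: 332 on hand, pool $4,212.00 (≈ $12.6867 each)
Sale 1, sell 97: 97/332 × $4,212.00 → $1,230.61
After Purchase 2: 386 on hand, pool $5,095.39 (≈ $13.2005 each)
Sale 2, sell 189: 189/386 × $5,095.39 → $2,494.89
After Purchase 3: 315 on hand, pool $4,134.50 (≈ $13.1254 each)
After Purchase 4: 529 on hand, pool $7,344.50 (≈ $13.8837 each)
Sale 3, sell 346: 346/529 × $7,344.50 → $4,803.77
Total COGS = $1,230.61 + $2,494.89 + $4,803.77 = $8,529.27
Ending inventory (cost pool remaining) = $2,540.73
Check: goods available $11,070.00 = COGS $8,529.27 + ending $2,540.73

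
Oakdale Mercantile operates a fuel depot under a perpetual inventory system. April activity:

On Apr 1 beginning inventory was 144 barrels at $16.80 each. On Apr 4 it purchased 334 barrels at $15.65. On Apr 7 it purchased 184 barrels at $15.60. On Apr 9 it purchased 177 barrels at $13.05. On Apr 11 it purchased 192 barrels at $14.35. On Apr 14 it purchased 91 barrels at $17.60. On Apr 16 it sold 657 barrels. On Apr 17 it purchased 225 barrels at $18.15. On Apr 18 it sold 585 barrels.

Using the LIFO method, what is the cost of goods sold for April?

Apr 16, 657 sold [LIFO — newest first]: 91 @ $17.60 + 192 @ $14.35 + 177 @ $13.05 + 184 @ $15.60 + 13 @ $15.65 = $9,740.50
Apr 18, 585 sold [LIFO — newest first]: 225 @ $18.15 + 321 @ $15.65 + 39 @ $16.80 = $9,762.60
Total COGS = $9,740.50 + $9,762.60 = $19,503.10
Ending inventory: 105 @ $16.80 = $1,764.00
Check: goods available $21,267.10 = COGS $19,503.10 + ending $1,764.00

COGS = $19,503.10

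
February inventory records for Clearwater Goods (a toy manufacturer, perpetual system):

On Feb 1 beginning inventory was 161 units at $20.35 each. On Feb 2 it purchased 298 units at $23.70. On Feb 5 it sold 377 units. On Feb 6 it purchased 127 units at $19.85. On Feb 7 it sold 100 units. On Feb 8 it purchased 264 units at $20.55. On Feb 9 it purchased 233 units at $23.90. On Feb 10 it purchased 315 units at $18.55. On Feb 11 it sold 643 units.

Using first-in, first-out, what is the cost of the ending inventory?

Ending inventory = $5,156.90

Feb 5, 377 sold [FIFO — oldest first]: 161 @ $20.35 + 216 @ $23.70 = $8,395.55
Feb 7, 100 sold [FIFO — oldest first]: 82 @ $23.70 + 18 @ $19.85 = $2,300.70
Feb 11, 643 sold [FIFO — oldest first]: 109 @ $19.85 + 264 @ $20.55 + 233 @ $23.90 + 37 @ $18.55 = $13,843.90
Total COGS = $8,395.55 + $2,300.70 + $13,843.90 = $24,540.15
Ending inventory: 278 @ $18.55 = $5,156.90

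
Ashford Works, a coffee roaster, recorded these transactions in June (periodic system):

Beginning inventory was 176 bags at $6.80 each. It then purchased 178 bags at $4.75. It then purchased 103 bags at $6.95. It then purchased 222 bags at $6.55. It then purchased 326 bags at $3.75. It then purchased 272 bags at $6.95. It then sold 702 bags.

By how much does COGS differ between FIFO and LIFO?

$504.40

FIFO COGS: 176 @ $6.80 + 178 @ $4.75 + 103 @ $6.95 + 222 @ $6.55 + 23 @ $3.75 = $4,298.50
LIFO COGS: 272 @ $6.95 + 326 @ $3.75 + 104 @ $6.55 = $3,794.10
Difference = |$4,298.50 − $3,794.10| = $504.40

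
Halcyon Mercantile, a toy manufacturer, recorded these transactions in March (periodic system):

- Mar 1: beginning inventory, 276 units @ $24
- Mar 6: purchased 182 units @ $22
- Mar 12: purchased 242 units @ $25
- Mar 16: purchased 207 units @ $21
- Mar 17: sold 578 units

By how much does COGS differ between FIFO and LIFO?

$393

FIFO COGS: 276 @ $24 + 182 @ $22 + 120 @ $25 = $13,628
LIFO COGS: 207 @ $21 + 242 @ $25 + 129 @ $22 = $13,235
Difference = |$13,628 − $13,235| = $393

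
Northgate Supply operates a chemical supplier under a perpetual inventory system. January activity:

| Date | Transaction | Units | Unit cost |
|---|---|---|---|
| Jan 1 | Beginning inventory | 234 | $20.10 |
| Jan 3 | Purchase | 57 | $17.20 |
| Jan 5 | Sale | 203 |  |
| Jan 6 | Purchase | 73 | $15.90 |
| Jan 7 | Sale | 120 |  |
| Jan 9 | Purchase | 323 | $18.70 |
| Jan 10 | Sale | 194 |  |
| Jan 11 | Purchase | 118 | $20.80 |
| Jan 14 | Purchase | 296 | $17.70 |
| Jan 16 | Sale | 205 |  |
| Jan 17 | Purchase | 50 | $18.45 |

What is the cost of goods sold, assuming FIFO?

Jan 5, 203 sold [FIFO — oldest first]: 203 @ $20.10 = $4,080.30
Jan 7, 120 sold [FIFO — oldest first]: 31 @ $20.10 + 57 @ $17.20 + 32 @ $15.90 = $2,112.30
Jan 10, 194 sold [FIFO — oldest first]: 41 @ $15.90 + 153 @ $18.70 = $3,513.00
Jan 16, 205 sold [FIFO — oldest first]: 170 @ $18.70 + 35 @ $20.80 = $3,907.00
Total COGS = $4,080.30 + $2,112.30 + $3,513.00 + $3,907.00 = $13,612.60
Ending inventory: 83 @ $20.80 + 296 @ $17.70 + 50 @ $18.45 = $7,888.10
Check: goods available $21,500.70 = COGS $13,612.60 + ending $7,888.10

COGS = $13,612.60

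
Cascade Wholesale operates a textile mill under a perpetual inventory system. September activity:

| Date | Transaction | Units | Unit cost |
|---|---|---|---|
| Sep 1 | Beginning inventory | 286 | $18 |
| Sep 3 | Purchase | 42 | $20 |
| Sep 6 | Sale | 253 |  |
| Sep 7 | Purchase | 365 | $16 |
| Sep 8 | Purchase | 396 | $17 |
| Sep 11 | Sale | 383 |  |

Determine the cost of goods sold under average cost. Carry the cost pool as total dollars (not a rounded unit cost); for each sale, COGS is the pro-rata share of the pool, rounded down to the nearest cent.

After Sep 1: 286 on hand, pool $5,148.00 (≈ $18.0000 each)
After Sep 3: 328 on hand, pool $5,988.00 (≈ $18.2561 each)
Sep 6, sell 253: 253/328 × $5,988.00 → $4,618.79
After Sep 7: 440 on hand, pool $7,209.21 (≈ $16.3846 each)
After Sep 8: 836 on hand, pool $13,941.21 (≈ $16.6761 each)
Sep 11, sell 383: 383/836 × $13,941.21 → $6,386.94
Total COGS = $4,618.79 + $6,386.94 = $11,005.73
Ending inventory (cost pool remaining) = $7,554.27
Check: goods available $18,560.00 = COGS $11,005.73 + ending $7,554.27

COGS = $11,005.73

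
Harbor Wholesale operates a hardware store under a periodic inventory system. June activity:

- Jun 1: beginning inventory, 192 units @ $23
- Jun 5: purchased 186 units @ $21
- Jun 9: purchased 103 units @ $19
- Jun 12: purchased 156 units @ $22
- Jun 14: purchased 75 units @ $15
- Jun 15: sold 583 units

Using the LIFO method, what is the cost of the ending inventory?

Ending inventory = $2,967

Jun 15, 583 sold [LIFO — newest first]: 75 @ $15 + 156 @ $22 + 103 @ $19 + 186 @ $21 + 63 @ $23 = $11,869
Ending inventory: 129 @ $23 = $2,967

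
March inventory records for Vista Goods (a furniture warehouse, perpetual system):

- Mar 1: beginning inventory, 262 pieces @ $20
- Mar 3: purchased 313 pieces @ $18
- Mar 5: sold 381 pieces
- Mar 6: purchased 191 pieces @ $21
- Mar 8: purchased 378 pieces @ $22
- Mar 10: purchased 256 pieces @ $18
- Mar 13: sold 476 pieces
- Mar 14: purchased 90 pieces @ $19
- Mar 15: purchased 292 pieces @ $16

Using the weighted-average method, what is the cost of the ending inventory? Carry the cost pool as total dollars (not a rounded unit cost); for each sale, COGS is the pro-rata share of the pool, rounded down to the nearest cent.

After Mar 1: 262 on hand, pool $5,240.00 (≈ $20.0000 each)
After Mar 3: 575 on hand, pool $10,874.00 (≈ $18.9113 each)
Mar 5, sell 381: 381/575 × $10,874.00 → $7,205.20
After Mar 6: 385 on hand, pool $7,679.80 (≈ $19.9475 each)
After Mar 8: 763 on hand, pool $15,995.80 (≈ $20.9644 each)
After Mar 10: 1019 on hand, pool $20,603.80 (≈ $20.2196 each)
Mar 13, sell 476: 476/1019 × $20,603.80 → $9,624.54
After Mar 14: 633 on hand, pool $12,689.26 (≈ $20.0462 each)
After Mar 15: 925 on hand, pool $17,361.26 (≈ $18.7689 each)
Total COGS = $7,205.20 + $9,624.54 = $16,829.74
Ending inventory (cost pool remaining) = $17,361.26

Ending inventory = $17,361.26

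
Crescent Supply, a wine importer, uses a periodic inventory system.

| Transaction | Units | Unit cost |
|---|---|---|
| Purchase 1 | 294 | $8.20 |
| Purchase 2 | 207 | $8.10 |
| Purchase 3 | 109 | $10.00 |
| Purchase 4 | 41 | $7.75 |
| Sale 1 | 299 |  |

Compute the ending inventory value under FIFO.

Ending inventory = $3,043.95

Sale 1 (299) [FIFO — oldest first]: 294 @ $8.20 + 5 @ $8.10 = $2,451.30
Ending inventory: 202 @ $8.10 + 109 @ $10.00 + 41 @ $7.75 = $3,043.95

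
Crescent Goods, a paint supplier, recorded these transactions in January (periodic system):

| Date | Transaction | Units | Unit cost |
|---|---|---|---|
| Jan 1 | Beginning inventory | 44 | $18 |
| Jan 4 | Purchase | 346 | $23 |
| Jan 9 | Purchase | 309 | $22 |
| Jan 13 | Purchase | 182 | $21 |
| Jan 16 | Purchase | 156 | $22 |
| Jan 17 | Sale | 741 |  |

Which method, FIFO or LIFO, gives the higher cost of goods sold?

FIFO

FIFO COGS: 44 @ $18 + 346 @ $23 + 309 @ $22 + 42 @ $21 = $16,430
LIFO COGS: 156 @ $22 + 182 @ $21 + 309 @ $22 + 94 @ $23 = $16,214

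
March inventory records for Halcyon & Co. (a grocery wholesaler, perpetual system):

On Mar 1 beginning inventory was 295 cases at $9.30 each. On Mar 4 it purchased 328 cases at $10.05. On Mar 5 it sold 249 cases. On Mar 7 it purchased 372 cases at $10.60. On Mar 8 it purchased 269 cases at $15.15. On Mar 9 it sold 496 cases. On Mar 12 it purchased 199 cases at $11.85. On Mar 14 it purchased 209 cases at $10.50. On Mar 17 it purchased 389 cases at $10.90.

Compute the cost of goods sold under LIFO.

Mar 5, 249 sold [LIFO — newest first]: 249 @ $10.05 = $2,502.45
Mar 9, 496 sold [LIFO — newest first]: 269 @ $15.15 + 227 @ $10.60 = $6,481.55
Total COGS = $2,502.45 + $6,481.55 = $8,984.00
Ending inventory: 295 @ $9.30 + 79 @ $10.05 + 145 @ $10.60 + 199 @ $11.85 + 209 @ $10.50 + 389 @ $10.90 = $13,867.20

COGS = $8,984.00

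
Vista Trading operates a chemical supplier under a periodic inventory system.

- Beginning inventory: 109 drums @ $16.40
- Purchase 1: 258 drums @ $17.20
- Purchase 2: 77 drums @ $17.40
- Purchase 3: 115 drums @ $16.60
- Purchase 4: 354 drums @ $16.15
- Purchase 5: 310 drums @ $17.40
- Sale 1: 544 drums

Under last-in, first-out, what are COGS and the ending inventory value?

COGS = $9,173.10; ending inventory = $11,412.00

Sale 1 (544) [LIFO — newest first]: 310 @ $17.40 + 234 @ $16.15 = $9,173.10
Ending inventory: 109 @ $16.40 + 258 @ $17.20 + 77 @ $17.40 + 115 @ $16.60 + 120 @ $16.15 = $11,412.00
Check: goods available $20,585.10 = COGS $9,173.10 + ending $11,412.00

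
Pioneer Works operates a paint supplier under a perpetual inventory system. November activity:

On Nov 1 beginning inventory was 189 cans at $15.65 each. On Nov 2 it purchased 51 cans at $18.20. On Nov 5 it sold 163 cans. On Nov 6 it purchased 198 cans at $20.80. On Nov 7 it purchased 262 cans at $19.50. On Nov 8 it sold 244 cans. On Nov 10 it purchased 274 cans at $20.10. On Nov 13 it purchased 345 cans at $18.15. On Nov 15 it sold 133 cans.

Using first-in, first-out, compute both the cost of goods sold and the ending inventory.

Nov 5, 163 sold [FIFO — oldest first]: 163 @ $15.65 = $2,550.95
Nov 8, 244 sold [FIFO — oldest first]: 26 @ $15.65 + 51 @ $18.20 + 167 @ $20.80 = $4,808.70
Nov 15, 133 sold [FIFO — oldest first]: 31 @ $20.80 + 102 @ $19.50 = $2,633.80
Total COGS = $2,550.95 + $4,808.70 + $2,633.80 = $9,993.45
Ending inventory: 160 @ $19.50 + 274 @ $20.10 + 345 @ $18.15 = $14,889.15

COGS = $9,993.45; ending inventory = $14,889.15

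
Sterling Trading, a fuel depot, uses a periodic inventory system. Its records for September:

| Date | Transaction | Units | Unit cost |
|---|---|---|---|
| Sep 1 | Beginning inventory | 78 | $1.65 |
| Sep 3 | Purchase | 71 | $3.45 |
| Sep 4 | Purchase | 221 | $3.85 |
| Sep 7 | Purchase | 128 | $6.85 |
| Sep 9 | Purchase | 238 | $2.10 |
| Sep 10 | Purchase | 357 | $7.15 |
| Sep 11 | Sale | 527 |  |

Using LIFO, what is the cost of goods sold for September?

COGS = $2,909.55

Sep 11, 527 sold [LIFO — newest first]: 357 @ $7.15 + 170 @ $2.10 = $2,909.55
Ending inventory: 78 @ $1.65 + 71 @ $3.45 + 221 @ $3.85 + 128 @ $6.85 + 68 @ $2.10 = $2,244.10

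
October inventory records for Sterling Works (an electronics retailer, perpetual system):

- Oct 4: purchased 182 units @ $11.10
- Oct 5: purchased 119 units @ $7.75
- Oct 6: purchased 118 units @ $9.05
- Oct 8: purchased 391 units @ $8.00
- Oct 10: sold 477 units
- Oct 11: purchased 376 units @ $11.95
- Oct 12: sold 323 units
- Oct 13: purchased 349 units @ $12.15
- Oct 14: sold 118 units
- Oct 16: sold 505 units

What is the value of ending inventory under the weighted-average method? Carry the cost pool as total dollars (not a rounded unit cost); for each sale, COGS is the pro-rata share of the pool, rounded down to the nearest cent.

Ending inventory = $1,262.38

After Oct 4: 182 on hand, pool $2,020.20 (≈ $11.1000 each)
After Oct 5: 301 on hand, pool $2,942.45 (≈ $9.7756 each)
After Oct 6: 419 on hand, pool $4,010.35 (≈ $9.5712 each)
After Oct 8: 810 on hand, pool $7,138.35 (≈ $8.8128 each)
Oct 10, sell 477: 477/810 × $7,138.35 → $4,203.69
After Oct 11: 709 on hand, pool $7,427.86 (≈ $10.4765 each)
Oct 12, sell 323: 323/709 × $7,427.86 → $3,383.91
After Oct 13: 735 on hand, pool $8,284.30 (≈ $11.2712 each)
Oct 14, sell 118: 118/735 × $8,284.30 → $1,329.99
Oct 16, sell 505: 505/617 × $6,954.31 → $5,691.93
Total COGS = $4,203.69 + $3,383.91 + $1,329.99 + $5,691.93 = $14,609.52
Ending inventory (cost pool remaining) = $1,262.38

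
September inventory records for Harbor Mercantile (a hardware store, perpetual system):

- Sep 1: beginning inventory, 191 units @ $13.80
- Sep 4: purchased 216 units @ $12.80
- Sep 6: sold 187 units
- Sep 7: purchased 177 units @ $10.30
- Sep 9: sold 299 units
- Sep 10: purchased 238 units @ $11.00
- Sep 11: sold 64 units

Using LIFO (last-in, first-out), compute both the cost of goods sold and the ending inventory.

COGS = $6,575.30; ending inventory = $3,266.40

Sep 6, 187 sold [LIFO — newest first]: 187 @ $12.80 = $2,393.60
Sep 9, 299 sold [LIFO — newest first]: 177 @ $10.30 + 29 @ $12.80 + 93 @ $13.80 = $3,477.70
Sep 11, 64 sold [LIFO — newest first]: 64 @ $11.00 = $704.00
Total COGS = $2,393.60 + $3,477.70 + $704.00 = $6,575.30
Ending inventory: 98 @ $13.80 + 174 @ $11.00 = $3,266.40
Check: goods available $9,841.70 = COGS $6,575.30 + ending $3,266.40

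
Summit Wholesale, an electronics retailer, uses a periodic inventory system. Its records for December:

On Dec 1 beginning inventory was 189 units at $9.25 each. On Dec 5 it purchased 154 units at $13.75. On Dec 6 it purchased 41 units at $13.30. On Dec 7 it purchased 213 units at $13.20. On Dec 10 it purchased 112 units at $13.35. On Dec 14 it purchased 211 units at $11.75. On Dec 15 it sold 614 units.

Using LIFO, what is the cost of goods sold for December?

COGS = $7,840.10

Dec 15, 614 sold [LIFO — newest first]: 211 @ $11.75 + 112 @ $13.35 + 213 @ $13.20 + 41 @ $13.30 + 37 @ $13.75 = $7,840.10
Ending inventory: 189 @ $9.25 + 117 @ $13.75 = $3,357.00
Check: goods available $11,197.10 = COGS $7,840.10 + ending $3,357.00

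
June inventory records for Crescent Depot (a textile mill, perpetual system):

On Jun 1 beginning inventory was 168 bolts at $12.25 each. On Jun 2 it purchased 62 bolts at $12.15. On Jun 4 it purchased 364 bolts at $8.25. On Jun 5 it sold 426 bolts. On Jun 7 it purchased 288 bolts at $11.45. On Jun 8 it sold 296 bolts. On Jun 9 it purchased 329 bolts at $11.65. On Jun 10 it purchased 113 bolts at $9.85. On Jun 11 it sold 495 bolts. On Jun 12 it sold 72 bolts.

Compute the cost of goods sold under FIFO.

Jun 5, 426 sold [FIFO — oldest first]: 168 @ $12.25 + 62 @ $12.15 + 196 @ $8.25 = $4,428.30
Jun 8, 296 sold [FIFO — oldest first]: 168 @ $8.25 + 128 @ $11.45 = $2,851.60
Jun 11, 495 sold [FIFO — oldest first]: 160 @ $11.45 + 329 @ $11.65 + 6 @ $9.85 = $5,723.95
Jun 12, 72 sold [FIFO — oldest first]: 72 @ $9.85 = $709.20
Total COGS = $4,428.30 + $2,851.60 + $5,723.95 + $709.20 = $13,713.05
Ending inventory: 35 @ $9.85 = $344.75
Check: goods available $14,057.80 = COGS $13,713.05 + ending $344.75

COGS = $13,713.05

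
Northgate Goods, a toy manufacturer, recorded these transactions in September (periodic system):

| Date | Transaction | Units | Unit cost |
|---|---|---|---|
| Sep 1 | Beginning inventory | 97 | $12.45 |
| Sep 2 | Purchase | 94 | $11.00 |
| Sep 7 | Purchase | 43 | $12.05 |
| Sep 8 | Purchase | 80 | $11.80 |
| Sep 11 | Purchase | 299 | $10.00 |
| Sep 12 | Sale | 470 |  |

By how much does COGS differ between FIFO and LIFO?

$283.65

FIFO COGS: 97 @ $12.45 + 94 @ $11.00 + 43 @ $12.05 + 80 @ $11.80 + 156 @ $10.00 = $5,263.80
LIFO COGS: 299 @ $10.00 + 80 @ $11.80 + 43 @ $12.05 + 48 @ $11.00 = $4,980.15
Difference = |$5,263.80 − $4,980.15| = $283.65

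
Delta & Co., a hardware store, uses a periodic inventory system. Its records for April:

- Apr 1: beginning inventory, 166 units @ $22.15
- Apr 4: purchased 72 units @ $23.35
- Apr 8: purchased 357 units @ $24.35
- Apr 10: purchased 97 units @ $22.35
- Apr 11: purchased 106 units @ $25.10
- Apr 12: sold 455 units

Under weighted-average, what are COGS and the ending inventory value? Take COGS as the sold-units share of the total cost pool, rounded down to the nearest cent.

COGS = $10,764.68; ending inventory = $8,114.92

Apr 12, sell 455: 455/798 × $18,879.60 → $10,764.68
Ending inventory (cost pool remaining) = $8,114.92
Check: goods available $18,879.60 = COGS $10,764.68 + ending $8,114.92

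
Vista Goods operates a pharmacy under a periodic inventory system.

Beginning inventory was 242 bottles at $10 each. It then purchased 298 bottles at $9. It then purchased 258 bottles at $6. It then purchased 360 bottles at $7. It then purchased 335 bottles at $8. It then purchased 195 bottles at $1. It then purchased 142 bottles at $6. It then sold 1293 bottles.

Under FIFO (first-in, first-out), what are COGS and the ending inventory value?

COGS = $10,250; ending inventory = $2,647

Sale 1 (1293) [FIFO — oldest first]: 242 @ $10 + 298 @ $9 + 258 @ $6 + 360 @ $7 + 135 @ $8 = $10,250
Ending inventory: 200 @ $8 + 195 @ $1 + 142 @ $6 = $2,647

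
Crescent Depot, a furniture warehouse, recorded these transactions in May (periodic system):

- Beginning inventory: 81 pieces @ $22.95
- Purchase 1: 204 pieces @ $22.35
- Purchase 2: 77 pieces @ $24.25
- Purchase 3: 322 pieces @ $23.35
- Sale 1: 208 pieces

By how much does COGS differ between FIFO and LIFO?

FIFO COGS: 81 @ $22.95 + 127 @ $22.35 = $4,697.40
LIFO COGS: 208 @ $23.35 = $4,856.80
Difference = |$4,697.40 − $4,856.80| = $159.40

$159.40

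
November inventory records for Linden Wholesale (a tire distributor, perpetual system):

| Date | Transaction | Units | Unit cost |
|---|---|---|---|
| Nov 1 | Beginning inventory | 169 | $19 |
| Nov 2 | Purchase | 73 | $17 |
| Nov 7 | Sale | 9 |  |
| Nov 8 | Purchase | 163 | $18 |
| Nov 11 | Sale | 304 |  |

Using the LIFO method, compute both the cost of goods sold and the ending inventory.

COGS = $5,638; ending inventory = $1,748

Nov 7, 9 sold [LIFO — newest first]: 9 @ $17 = $153
Nov 11, 304 sold [LIFO — newest first]: 163 @ $18 + 64 @ $17 + 77 @ $19 = $5,485
Total COGS = $153 + $5,485 = $5,638
Ending inventory: 92 @ $19 = $1,748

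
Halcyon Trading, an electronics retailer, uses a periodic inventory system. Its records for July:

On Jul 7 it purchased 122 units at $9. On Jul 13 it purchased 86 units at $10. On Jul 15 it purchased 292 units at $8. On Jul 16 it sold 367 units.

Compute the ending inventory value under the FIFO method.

Jul 16, 367 sold [FIFO — oldest first]: 122 @ $9 + 86 @ $10 + 159 @ $8 = $3,230
Ending inventory: 133 @ $8 = $1,064
Check: goods available $4,294 = COGS $3,230 + ending $1,064

Ending inventory = $1,064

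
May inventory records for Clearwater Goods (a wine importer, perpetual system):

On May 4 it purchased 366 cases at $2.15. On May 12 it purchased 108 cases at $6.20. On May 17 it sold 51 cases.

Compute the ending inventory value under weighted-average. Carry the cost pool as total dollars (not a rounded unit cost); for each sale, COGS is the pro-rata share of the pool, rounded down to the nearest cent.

After May 4: 366 on hand, pool $786.90 (≈ $2.1500 each)
After May 12: 474 on hand, pool $1,456.50 (≈ $3.0728 each)
May 17, sell 51: 51/474 × $1,456.50 → $156.71
Ending inventory (cost pool remaining) = $1,299.79
Check: goods available $1,456.50 = COGS $156.71 + ending $1,299.79

Ending inventory = $1,299.79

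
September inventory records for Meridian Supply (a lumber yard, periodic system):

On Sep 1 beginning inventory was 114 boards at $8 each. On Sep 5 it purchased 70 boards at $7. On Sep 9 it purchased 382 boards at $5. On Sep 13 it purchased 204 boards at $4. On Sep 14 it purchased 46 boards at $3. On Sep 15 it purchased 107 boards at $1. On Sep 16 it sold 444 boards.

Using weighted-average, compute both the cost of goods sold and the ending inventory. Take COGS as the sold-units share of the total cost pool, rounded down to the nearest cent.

Sep 16, sell 444: 444/923 × $4,373.00 → $2,103.58
Ending inventory (cost pool remaining) = $2,269.42
Check: goods available $4,373.00 = COGS $2,103.58 + ending $2,269.42

COGS = $2,103.58; ending inventory = $2,269.42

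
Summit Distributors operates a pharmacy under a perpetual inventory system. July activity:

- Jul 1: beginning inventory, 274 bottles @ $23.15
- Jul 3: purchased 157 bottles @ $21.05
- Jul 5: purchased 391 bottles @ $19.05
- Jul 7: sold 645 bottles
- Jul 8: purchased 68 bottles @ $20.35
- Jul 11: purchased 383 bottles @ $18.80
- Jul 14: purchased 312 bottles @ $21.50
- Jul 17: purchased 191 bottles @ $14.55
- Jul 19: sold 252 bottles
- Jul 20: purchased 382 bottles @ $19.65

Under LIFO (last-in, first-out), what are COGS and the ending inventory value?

COGS = $17,089.50; ending inventory = $25,584.55

Jul 7, 645 sold [LIFO — newest first]: 391 @ $19.05 + 157 @ $21.05 + 97 @ $23.15 = $12,998.95
Jul 19, 252 sold [LIFO — newest first]: 191 @ $14.55 + 61 @ $21.50 = $4,090.55
Total COGS = $12,998.95 + $4,090.55 = $17,089.50
Ending inventory: 177 @ $23.15 + 68 @ $20.35 + 383 @ $18.80 + 251 @ $21.50 + 382 @ $19.65 = $25,584.55
Check: goods available $42,674.05 = COGS $17,089.50 + ending $25,584.55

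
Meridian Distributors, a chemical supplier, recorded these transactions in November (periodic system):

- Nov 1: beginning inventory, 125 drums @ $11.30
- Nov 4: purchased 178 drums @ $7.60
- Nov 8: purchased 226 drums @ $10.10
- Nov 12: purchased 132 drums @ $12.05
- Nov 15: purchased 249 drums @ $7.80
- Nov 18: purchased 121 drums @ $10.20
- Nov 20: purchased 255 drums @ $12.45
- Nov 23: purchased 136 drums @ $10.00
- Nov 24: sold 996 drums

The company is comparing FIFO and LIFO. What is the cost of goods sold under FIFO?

COGS = $9,457.90

FIFO COGS: 125 @ $11.30 + 178 @ $7.60 + 226 @ $10.10 + 132 @ $12.05 + 249 @ $7.80 + 86 @ $10.20 = $9,457.90
LIFO COGS: 136 @ $10.00 + 255 @ $12.45 + 121 @ $10.20 + 249 @ $7.80 + 132 @ $12.05 + 103 @ $10.10 = $10,342.05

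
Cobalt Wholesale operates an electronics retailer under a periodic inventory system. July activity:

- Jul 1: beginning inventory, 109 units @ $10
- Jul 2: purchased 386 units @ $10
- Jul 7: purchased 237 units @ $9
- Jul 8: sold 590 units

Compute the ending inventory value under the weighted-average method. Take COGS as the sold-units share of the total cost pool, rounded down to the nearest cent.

Jul 8, sell 590: 590/732 × $7,083.00 → $5,708.97
Ending inventory (cost pool remaining) = $1,374.03

Ending inventory = $1,374.03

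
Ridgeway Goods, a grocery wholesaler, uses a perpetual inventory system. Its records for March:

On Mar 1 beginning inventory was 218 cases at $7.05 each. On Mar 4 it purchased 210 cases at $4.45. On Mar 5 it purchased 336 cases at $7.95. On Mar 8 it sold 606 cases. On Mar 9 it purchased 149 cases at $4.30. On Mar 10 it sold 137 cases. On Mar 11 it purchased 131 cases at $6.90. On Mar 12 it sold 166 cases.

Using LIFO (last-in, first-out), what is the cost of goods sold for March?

COGS = $5,735.45

Mar 8, 606 sold [LIFO — newest first]: 336 @ $7.95 + 210 @ $4.45 + 60 @ $7.05 = $4,028.70
Mar 10, 137 sold [LIFO — newest first]: 137 @ $4.30 = $589.10
Mar 12, 166 sold [LIFO — newest first]: 131 @ $6.90 + 12 @ $4.30 + 23 @ $7.05 = $1,117.65
Total COGS = $4,028.70 + $589.10 + $1,117.65 = $5,735.45
Ending inventory: 135 @ $7.05 = $951.75
Check: goods available $6,687.20 = COGS $5,735.45 + ending $951.75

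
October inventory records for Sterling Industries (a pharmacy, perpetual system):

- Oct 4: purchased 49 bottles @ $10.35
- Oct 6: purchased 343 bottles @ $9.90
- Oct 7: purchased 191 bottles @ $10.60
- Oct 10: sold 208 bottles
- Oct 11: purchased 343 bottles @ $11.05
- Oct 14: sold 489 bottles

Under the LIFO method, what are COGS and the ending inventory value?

COGS = $7,428.45; ending inventory = $2,289.15

Oct 10, 208 sold [LIFO — newest first]: 191 @ $10.60 + 17 @ $9.90 = $2,192.90
Oct 14, 489 sold [LIFO — newest first]: 343 @ $11.05 + 146 @ $9.90 = $5,235.55
Total COGS = $2,192.90 + $5,235.55 = $7,428.45
Ending inventory: 49 @ $10.35 + 180 @ $9.90 = $2,289.15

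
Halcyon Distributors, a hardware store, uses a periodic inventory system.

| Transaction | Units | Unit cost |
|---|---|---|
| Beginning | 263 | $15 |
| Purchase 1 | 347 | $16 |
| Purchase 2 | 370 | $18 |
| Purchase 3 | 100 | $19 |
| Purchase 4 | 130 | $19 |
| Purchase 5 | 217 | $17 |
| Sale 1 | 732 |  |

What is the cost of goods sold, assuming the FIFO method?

COGS = $11,693

Sale 1 (732) [FIFO — oldest first]: 263 @ $15 + 347 @ $16 + 122 @ $18 = $11,693
Ending inventory: 248 @ $18 + 100 @ $19 + 130 @ $19 + 217 @ $17 = $12,523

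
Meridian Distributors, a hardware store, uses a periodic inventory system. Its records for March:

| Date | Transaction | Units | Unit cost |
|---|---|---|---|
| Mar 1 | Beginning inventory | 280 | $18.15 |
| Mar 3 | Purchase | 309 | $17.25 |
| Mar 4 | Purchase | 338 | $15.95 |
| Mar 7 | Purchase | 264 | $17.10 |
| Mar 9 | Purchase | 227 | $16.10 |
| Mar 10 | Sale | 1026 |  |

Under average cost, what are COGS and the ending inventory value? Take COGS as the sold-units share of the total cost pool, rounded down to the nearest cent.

COGS = $17,345.36; ending inventory = $6,627.09

Mar 10, sell 1026: 1026/1418 × $23,972.45 → $17,345.36
Ending inventory (cost pool remaining) = $6,627.09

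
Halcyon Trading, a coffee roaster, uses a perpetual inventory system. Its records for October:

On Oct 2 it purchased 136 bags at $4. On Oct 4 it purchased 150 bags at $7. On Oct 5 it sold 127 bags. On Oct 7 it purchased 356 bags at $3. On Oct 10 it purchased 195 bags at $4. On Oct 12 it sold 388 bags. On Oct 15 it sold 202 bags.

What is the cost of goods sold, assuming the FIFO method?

COGS = $2,962

Oct 5, 127 sold [FIFO — oldest first]: 127 @ $4 = $508
Oct 12, 388 sold [FIFO — oldest first]: 9 @ $4 + 150 @ $7 + 229 @ $3 = $1,773
Oct 15, 202 sold [FIFO — oldest first]: 127 @ $3 + 75 @ $4 = $681
Total COGS = $508 + $1,773 + $681 = $2,962
Ending inventory: 120 @ $4 = $480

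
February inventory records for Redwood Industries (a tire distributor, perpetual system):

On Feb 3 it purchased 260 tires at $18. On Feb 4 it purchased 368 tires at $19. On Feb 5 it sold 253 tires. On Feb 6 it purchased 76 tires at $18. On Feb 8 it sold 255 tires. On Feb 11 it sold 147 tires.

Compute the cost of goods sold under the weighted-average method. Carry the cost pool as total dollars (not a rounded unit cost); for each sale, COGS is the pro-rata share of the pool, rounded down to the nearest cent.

After Feb 3: 260 on hand, pool $4,680.00 (≈ $18.0000 each)
After Feb 4: 628 on hand, pool $11,672.00 (≈ $18.5860 each)
Feb 5, sell 253: 253/628 × $11,672.00 → $4,702.25
After Feb 6: 451 on hand, pool $8,337.75 (≈ $18.4873 each)
Feb 8, sell 255: 255/451 × $8,337.75 → $4,714.24
Feb 11, sell 147: 147/196 × $3,623.51 → $2,717.63
Total COGS = $4,702.25 + $4,714.24 + $2,717.63 = $12,134.12
Ending inventory (cost pool remaining) = $905.88
Check: goods available $13,040.00 = COGS $12,134.12 + ending $905.88

COGS = $12,134.12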